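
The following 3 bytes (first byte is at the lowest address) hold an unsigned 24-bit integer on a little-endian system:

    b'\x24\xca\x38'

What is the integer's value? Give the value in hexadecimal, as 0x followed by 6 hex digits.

Little-endian stores the least-significant byte at the lowest address.
Reassemble most-significant byte first: 38 CA 24 → 0x38CA24.

0x38CA24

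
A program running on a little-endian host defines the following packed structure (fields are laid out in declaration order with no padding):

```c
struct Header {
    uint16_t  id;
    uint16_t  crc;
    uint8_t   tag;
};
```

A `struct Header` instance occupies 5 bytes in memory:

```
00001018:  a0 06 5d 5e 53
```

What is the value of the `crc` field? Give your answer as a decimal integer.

`crc` follows `id` (2 bytes), so it starts at byte offset 2 and occupies 2 bytes.
Bytes at offsets 2..3: 5D 5E.
Little-endian stores the least-significant byte at the lowest address.
Reassemble most-significant byte first: 5E 5D → 0x5E5D.
0x5E5D = 24157.

24157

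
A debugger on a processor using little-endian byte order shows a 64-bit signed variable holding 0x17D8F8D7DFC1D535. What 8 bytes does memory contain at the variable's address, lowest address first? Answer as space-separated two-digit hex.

Split into bytes (most-significant first): 17 D8 F8 D7 DF C1 D5 35.
Little-endian stores the least-significant byte at the lowest address.
So at ascending addresses the bytes are 35 D5 C1 DF D7 F8 D8 17.

35 D5 C1 DF D7 F8 D8 17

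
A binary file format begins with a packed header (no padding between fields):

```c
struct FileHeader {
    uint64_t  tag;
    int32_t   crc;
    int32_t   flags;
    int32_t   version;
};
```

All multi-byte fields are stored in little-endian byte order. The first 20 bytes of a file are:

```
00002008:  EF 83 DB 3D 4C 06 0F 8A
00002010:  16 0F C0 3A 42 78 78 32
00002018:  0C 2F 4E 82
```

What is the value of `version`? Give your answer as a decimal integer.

`version` follows `tag` (8 B), `crc` (4 B), `flags` (4 B), so it starts at offset 8 + 4 + 4 = 16 and occupies 4 bytes.
Bytes at offsets 16..19: 0C 2F 4E 82.
Little-endian stores the least-significant byte at the lowest address.
Reassemble most-significant byte first: 82 4E 2F 0C → 0x824E2F0C.
Top bit is set, so as a signed 32-bit value this is 0x824E2F0C − 2^32 = -2108805364.

-2108805364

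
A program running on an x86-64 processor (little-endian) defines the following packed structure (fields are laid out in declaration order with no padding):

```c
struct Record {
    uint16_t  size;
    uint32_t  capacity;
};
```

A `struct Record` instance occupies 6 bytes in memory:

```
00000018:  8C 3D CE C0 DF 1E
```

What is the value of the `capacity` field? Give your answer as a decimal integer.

517980366

`capacity` follows `size` (2 bytes), so it starts at byte offset 2 and occupies 4 bytes.
Bytes at offsets 2..5: CE C0 DF 1E.
In little-endian order the low byte comes first in memory.
Reassemble most-significant byte first: 1E DF C0 CE → 0x1EDFC0CE.
0x1EDFC0CE = 517980366.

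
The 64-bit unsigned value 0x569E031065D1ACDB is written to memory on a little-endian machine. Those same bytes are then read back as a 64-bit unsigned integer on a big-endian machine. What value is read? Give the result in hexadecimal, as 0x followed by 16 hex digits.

Stored little-endian, the bytes at ascending addresses are DB AC D1 65 10 03 9E 56.
Read back as big-endian, the last byte is least significant, giving 0xDBACD16510039E56.

0xDBACD16510039E56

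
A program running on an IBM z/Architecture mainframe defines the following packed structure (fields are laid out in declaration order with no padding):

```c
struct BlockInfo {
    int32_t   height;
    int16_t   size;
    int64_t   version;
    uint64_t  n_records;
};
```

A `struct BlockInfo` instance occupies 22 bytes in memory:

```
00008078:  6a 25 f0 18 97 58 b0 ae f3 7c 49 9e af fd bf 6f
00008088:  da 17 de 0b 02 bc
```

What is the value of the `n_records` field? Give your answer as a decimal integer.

`n_records` follows `height` (4 B), `size` (2 B), `version` (8 B), so it starts at offset 4 + 2 + 8 = 14 and occupies 8 bytes.
Bytes at offsets 14..21: BF 6F DA 17 DE 0B 02 BC.
Big-endian stores the most-significant byte at the lowest address.
The bytes are already most-significant first: 0xBF6FDA17DE0B02BC.
0xBF6FDA17DE0B02BC = 13794483979703485116.

13794483979703485116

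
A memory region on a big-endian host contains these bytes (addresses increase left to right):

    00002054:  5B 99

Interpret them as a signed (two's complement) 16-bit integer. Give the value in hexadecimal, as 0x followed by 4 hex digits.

0x5B99

Big-endian stores the most-significant byte at the lowest address.
The bytes are already most-significant first: 0x5B99.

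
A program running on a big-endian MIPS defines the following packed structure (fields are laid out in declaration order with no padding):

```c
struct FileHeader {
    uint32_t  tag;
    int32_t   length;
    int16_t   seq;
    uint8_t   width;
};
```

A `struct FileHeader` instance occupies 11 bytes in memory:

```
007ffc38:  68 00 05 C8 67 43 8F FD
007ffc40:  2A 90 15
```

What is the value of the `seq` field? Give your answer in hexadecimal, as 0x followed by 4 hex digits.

`seq` follows `tag` (4 B), `length` (4 B), so it starts at offset 4 + 4 = 8 and occupies 2 bytes.
Bytes at offsets 8..9: 2A 90.
Big-endian: lowest address holds the most-significant byte.
The bytes are already most-significant first: 0x2A90.

0x2A90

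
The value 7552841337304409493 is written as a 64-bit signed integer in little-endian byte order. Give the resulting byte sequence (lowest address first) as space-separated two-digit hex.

95 65 EA FA 2D 15 D1 68

7552841337304409493 in hexadecimal, padded to 64 bits, is 0x68D1152DFAEA6595.
Split into bytes (most-significant first): 68 D1 15 2D FA EA 65 95.
Little-endian stores the least-significant byte at the lowest address.
So at ascending addresses the bytes are 95 65 EA FA 2D 15 D1 68.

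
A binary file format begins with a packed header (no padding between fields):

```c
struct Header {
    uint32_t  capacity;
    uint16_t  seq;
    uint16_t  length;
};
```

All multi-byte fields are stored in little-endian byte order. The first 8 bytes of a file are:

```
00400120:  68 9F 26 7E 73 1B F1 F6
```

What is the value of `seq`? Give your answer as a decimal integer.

7027

`seq` follows `capacity` (4 bytes), so it starts at byte offset 4 and occupies 2 bytes.
Bytes at offsets 4..5: 73 1B.
Little-endian: lowest address holds the least-significant byte.
Reassemble most-significant byte first: 1B 73 → 0x1B73.
0x1B73 = 7027.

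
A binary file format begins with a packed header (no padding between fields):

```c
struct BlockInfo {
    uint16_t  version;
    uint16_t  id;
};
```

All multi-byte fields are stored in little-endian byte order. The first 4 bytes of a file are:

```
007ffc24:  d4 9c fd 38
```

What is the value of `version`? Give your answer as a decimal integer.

40148

`version` is the first field, at byte offset 0, occupying 2 bytes.
Bytes at offsets 0..1: D4 9C.
Little-endian stores the least-significant byte at the lowest address.
Reassemble most-significant byte first: 9C D4 → 0x9CD4.
0x9CD4 = 40148.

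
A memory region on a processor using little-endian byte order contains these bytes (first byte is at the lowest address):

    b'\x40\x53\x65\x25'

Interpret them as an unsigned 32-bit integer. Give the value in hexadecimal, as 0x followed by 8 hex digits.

Little-endian: lowest address holds the least-significant byte.
Reassemble most-significant byte first: 25 65 53 40 → 0x25655340.

0x25655340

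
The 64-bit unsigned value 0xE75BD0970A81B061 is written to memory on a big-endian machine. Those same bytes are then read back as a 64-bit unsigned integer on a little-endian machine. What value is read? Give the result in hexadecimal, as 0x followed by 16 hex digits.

0x61B0810A97D05BE7

Stored big-endian, the bytes at ascending addresses are E7 5B D0 97 0A 81 B0 61.
Read back as little-endian, the first byte is least significant, giving 0x61B0810A97D05BE7.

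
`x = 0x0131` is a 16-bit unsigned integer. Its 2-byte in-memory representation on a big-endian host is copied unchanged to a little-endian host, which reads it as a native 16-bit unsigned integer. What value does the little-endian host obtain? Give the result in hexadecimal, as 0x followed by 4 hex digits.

Stored big-endian, the bytes at ascending addresses are 01 31.
Read back as little-endian, the first byte is least significant, giving 0x3101.

0x3101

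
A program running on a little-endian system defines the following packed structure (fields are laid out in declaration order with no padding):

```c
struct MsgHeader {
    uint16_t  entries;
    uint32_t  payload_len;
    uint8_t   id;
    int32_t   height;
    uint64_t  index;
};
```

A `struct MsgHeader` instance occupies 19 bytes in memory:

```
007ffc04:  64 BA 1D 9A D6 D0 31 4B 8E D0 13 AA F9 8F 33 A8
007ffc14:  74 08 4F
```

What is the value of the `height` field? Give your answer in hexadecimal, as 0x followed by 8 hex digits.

`height` follows `entries` (2 B), `payload_len` (4 B), `id` (1 B), so it starts at offset 2 + 4 + 1 = 7 and occupies 4 bytes.
Bytes at offsets 7..10: 4B 8E D0 13.
Little-endian stores the least-significant byte at the lowest address.
Reassemble most-significant byte first: 13 D0 8E 4B → 0x13D08E4B.

0x13D08E4B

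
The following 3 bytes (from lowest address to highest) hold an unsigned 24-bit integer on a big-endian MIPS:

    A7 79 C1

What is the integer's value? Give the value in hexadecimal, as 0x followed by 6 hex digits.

0xA779C1

In big-endian order the high byte comes first in memory.
The bytes are already most-significant first: 0xA779C1.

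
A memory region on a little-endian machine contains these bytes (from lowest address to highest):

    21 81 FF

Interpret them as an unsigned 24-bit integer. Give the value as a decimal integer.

16744737

In little-endian order the low byte comes first in memory.
Reassemble most-significant byte first: FF 81 21 → 0xFF8121.
0xFF8121 = 16744737.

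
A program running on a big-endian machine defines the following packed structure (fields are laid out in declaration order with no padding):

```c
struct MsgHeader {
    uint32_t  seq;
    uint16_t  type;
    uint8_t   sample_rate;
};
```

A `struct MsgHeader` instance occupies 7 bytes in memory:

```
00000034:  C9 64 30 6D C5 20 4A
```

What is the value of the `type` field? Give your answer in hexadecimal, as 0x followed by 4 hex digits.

0xC520

`type` follows `seq` (4 bytes), so it starts at byte offset 4 and occupies 2 bytes.
Bytes at offsets 4..5: C5 20.
Big-endian: lowest address holds the most-significant byte.
The bytes are already most-significant first: 0xC520.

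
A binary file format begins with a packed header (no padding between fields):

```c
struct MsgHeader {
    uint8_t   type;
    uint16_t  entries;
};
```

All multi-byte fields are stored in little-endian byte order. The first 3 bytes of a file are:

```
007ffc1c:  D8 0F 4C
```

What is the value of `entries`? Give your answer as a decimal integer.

19471

`entries` follows `type` (1 byte), so it starts at byte offset 1 and occupies 2 bytes.
Bytes at offsets 1..2: 0F 4C.
In little-endian order the low byte comes first in memory.
Reassemble most-significant byte first: 4C 0F → 0x4C0F.
0x4C0F = 19471.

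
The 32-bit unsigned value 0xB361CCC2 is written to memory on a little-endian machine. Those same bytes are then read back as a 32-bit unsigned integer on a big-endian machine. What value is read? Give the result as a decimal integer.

3268174259

Stored little-endian, the bytes at ascending addresses are C2 CC 61 B3.
Read back as big-endian, the last byte is least significant, giving 0xC2CC61B3.
0xC2CC61B3 = 3268174259.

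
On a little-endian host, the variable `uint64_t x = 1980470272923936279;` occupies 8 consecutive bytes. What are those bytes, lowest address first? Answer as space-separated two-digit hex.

17 26 DA 61 38 0B 7C 1B

1980470272923936279 in hexadecimal, padded to 64 bits, is 0x1B7C0B3861DA2617.
Split into bytes (most-significant first): 1B 7C 0B 38 61 DA 26 17.
In little-endian order the low byte comes first in memory.
So at ascending addresses the bytes are 17 26 DA 61 38 0B 7C 1B.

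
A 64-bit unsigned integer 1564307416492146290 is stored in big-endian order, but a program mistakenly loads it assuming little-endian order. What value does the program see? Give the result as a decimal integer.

8286207318031971605

1564307416492146290 in 64-bit hexadecimal is 0x15B5894EA785FE72.
Stored big-endian, the bytes at ascending addresses are 15 B5 89 4E A7 85 FE 72.
Read back as little-endian, the first byte is least significant, giving 0x72FE85A74E89B515.
0x72FE85A74E89B515 = 8286207318031971605.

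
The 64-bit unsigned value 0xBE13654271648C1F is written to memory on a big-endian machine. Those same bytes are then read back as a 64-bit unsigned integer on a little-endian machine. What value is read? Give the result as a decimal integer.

2273302349523260350

Stored big-endian, the bytes at ascending addresses are BE 13 65 42 71 64 8C 1F.
Read back as little-endian, the first byte is least significant, giving 0x1F8C6471426513BE.
0x1F8C6471426513BE = 2273302349523260350.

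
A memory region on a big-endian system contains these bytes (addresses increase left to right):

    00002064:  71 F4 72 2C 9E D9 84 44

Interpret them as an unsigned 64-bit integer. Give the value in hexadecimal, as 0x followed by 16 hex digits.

In big-endian order the high byte comes first in memory.
The bytes are already most-significant first: 0x71F4722C9ED98444.

0x71F4722C9ED98444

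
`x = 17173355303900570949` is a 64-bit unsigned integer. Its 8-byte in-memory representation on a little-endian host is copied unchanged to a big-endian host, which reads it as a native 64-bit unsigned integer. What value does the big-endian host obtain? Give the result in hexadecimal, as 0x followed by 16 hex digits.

0x4565901AA90354EE

17173355303900570949 in 64-bit hexadecimal is 0xEE5403A91A906545.
Stored little-endian, the bytes at ascending addresses are 45 65 90 1A A9 03 54 EE.
Read back as big-endian, the last byte is least significant, giving 0x4565901AA90354EE.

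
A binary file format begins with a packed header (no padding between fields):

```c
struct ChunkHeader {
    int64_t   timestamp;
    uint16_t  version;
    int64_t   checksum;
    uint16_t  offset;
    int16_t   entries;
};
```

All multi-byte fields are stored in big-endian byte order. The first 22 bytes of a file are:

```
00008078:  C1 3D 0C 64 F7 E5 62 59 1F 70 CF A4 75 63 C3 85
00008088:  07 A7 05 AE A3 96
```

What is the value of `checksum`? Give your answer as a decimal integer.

`checksum` follows `timestamp` (8 B), `version` (2 B), so it starts at offset 8 + 2 = 10 and occupies 8 bytes.
Bytes at offsets 10..17: CF A4 75 63 C3 85 07 A7.
Big-endian: lowest address holds the most-significant byte.
The bytes are already most-significant first: 0xCFA47563C38507A7.
Top bit is set, so as a signed 64-bit value this is 0xCFA47563C38507A7 − 2^64 = -3484531140335433817.

-3484531140335433817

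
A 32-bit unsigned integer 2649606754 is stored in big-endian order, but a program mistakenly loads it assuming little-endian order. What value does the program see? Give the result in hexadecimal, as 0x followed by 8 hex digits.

0x62CAED9D

2649606754 in 32-bit hexadecimal is 0x9DEDCA62.
Stored big-endian, the bytes at ascending addresses are 9D ED CA 62.
Read back as little-endian, the first byte is least significant, giving 0x62CAED9D.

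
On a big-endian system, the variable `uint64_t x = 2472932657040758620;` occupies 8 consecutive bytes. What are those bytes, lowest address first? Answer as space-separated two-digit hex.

22 51 9F 26 40 60 97 5C

2472932657040758620 in hexadecimal, padded to 64 bits, is 0x22519F264060975C.
Split into bytes (most-significant first): 22 51 9F 26 40 60 97 5C.
Big-endian stores the most-significant byte at the lowest address.
So the memory order matches the most-significant-first order: 22 51 9F 26 40 60 97 5C.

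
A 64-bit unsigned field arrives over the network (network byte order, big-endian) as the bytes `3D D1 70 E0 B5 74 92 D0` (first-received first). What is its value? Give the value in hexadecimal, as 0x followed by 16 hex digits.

In big-endian order the high byte comes first in memory.
The bytes are already most-significant first: 0x3DD170E0B57492D0.

0x3DD170E0B57492D0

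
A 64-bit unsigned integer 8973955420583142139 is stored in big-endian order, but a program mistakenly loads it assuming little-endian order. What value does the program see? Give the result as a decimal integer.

18132069012298041724

8973955420583142139 in 64-bit hexadecimal is 0x7C89E4E8B20CA2FB.
Stored big-endian, the bytes at ascending addresses are 7C 89 E4 E8 B2 0C A2 FB.
Read back as little-endian, the first byte is least significant, giving 0xFBA20CB2E8E4897C.
0xFBA20CB2E8E4897C = 18132069012298041724.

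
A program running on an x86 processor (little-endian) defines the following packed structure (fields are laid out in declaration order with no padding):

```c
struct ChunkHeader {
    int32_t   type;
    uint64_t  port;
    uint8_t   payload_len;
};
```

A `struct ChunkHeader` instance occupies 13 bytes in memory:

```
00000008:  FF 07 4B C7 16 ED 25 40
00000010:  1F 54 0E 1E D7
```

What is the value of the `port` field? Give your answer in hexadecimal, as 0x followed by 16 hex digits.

0x1E0E541F4025ED16

`port` follows `type` (4 bytes), so it starts at byte offset 4 and occupies 8 bytes.
Bytes at offsets 4..11: 16 ED 25 40 1F 54 0E 1E.
In little-endian order the low byte comes first in memory.
Reassemble most-significant byte first: 1E 0E 54 1F 40 25 ED 16 → 0x1E0E541F4025ED16.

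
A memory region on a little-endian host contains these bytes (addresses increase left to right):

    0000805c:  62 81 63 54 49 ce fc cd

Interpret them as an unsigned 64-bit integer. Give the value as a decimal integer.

In little-endian order the low byte comes first in memory.
Reassemble most-significant byte first: CD FC CE 49 54 63 81 62 → 0xCDFCCE4954638162.
0xCDFCCE4954638162 = 14842965286250053986.

14842965286250053986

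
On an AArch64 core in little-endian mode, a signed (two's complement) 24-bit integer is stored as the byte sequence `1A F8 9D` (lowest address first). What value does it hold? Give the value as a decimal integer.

-6424550

In little-endian order the low byte comes first in memory.
Reassemble most-significant byte first: 9D F8 1A → 0x9DF81A.
Top bit is set, so as a signed 24-bit value this is 0x9DF81A − 2^24 = -6424550.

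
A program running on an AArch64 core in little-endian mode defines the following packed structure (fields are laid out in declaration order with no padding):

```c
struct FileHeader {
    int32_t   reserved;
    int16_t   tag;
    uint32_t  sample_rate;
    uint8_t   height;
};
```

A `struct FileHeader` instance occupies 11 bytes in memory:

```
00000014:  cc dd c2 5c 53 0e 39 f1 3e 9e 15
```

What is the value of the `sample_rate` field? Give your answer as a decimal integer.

2654925113

`sample_rate` follows `reserved` (4 B), `tag` (2 B), so it starts at offset 4 + 2 = 6 and occupies 4 bytes.
Bytes at offsets 6..9: 39 F1 3E 9E.
Little-endian stores the least-significant byte at the lowest address.
Reassemble most-significant byte first: 9E 3E F1 39 → 0x9E3EF139.
0x9E3EF139 = 2654925113.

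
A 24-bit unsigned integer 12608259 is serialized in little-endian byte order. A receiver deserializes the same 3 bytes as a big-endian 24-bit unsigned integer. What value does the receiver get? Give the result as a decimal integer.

12608259 in 24-bit hexadecimal is 0xC06303.
Stored little-endian, the bytes at ascending addresses are 03 63 C0.
Read back as big-endian, the last byte is least significant, giving 0x0363C0.
0x0363C0 = 222144.

222144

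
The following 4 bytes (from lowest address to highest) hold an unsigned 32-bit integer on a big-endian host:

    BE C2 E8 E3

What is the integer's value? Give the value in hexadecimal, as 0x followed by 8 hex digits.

0xBEC2E8E3

In big-endian order the high byte comes first in memory.
The bytes are already most-significant first: 0xBEC2E8E3.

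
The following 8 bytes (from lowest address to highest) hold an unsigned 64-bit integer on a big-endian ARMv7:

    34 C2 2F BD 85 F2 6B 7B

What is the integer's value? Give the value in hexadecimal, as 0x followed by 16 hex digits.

Big-endian stores the most-significant byte at the lowest address.
The bytes are already most-significant first: 0x34C22FBD85F26B7B.

0x34C22FBD85F26B7B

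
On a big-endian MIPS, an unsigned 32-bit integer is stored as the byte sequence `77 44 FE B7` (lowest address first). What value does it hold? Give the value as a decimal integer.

Big-endian: lowest address holds the most-significant byte.
The bytes are already most-significant first: 0x7744FEB7.
0x7744FEB7 = 2001010359.

2001010359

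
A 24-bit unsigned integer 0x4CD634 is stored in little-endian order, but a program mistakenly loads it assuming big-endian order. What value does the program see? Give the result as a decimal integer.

3462732

Stored little-endian, the bytes at ascending addresses are 34 D6 4C.
Read back as big-endian, the last byte is least significant, giving 0x34D64C.
0x34D64C = 3462732.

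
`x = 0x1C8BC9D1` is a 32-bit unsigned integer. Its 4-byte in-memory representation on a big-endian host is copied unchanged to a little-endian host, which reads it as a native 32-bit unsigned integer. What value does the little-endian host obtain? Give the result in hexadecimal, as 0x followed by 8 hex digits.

Stored big-endian, the bytes at ascending addresses are 1C 8B C9 D1.
Read back as little-endian, the first byte is least significant, giving 0xD1C98B1C.

0xD1C98B1C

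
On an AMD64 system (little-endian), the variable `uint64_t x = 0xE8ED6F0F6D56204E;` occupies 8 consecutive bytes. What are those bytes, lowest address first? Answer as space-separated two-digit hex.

Split into bytes (most-significant first): E8 ED 6F 0F 6D 56 20 4E.
Little-endian stores the least-significant byte at the lowest address.
So at ascending addresses the bytes are 4E 20 56 6D 0F 6F ED E8.

4E 20 56 6D 0F 6F ED E8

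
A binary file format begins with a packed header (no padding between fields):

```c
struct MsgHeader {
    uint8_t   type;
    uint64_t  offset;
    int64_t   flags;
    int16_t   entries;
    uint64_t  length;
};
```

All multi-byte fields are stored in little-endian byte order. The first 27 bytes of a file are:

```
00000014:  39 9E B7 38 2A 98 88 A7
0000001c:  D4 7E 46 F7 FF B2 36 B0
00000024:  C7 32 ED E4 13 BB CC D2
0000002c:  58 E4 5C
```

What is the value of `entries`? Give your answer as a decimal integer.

`entries` follows `type` (1 B), `offset` (8 B), `flags` (8 B), so it starts at offset 1 + 8 + 8 = 17 and occupies 2 bytes.
Bytes at offsets 17..18: 32 ED.
In little-endian order the low byte comes first in memory.
Reassemble most-significant byte first: ED 32 → 0xED32.
Top bit is set, so as a signed 16-bit value this is 0xED32 − 2^16 = -4814.

-4814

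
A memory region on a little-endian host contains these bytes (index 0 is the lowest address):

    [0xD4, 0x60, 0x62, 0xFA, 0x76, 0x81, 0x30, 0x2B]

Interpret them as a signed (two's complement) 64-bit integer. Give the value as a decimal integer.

3112129690519888084

Little-endian: lowest address holds the least-significant byte.
Reassemble most-significant byte first: 2B 30 81 76 FA 62 60 D4 → 0x2B308176FA6260D4.
0x2B308176FA6260D4 = 3112129690519888084.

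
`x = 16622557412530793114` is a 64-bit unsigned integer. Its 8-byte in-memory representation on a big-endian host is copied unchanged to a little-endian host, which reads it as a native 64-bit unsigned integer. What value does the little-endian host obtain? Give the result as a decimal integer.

11108814064614092774

16622557412530793114 in 64-bit hexadecimal is 0xE6AF2FE5886F2A9A.
Stored big-endian, the bytes at ascending addresses are E6 AF 2F E5 88 6F 2A 9A.
Read back as little-endian, the first byte is least significant, giving 0x9A2A6F88E52FAFE6.
0x9A2A6F88E52FAFE6 = 11108814064614092774.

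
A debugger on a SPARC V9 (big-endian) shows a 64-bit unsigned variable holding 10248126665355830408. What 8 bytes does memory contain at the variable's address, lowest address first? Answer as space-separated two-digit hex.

8E 38 A8 E7 BD BE 24 88

10248126665355830408 in hexadecimal, padded to 64 bits, is 0x8E38A8E7BDBE2488.
Split into bytes (most-significant first): 8E 38 A8 E7 BD BE 24 88.
Big-endian stores the most-significant byte at the lowest address.
So the memory order matches the most-significant-first order: 8E 38 A8 E7 BD BE 24 88.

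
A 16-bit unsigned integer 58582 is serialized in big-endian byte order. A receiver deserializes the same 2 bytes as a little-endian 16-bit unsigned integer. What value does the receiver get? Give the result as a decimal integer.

58582 in 16-bit hexadecimal is 0xE4D6.
Stored big-endian, the bytes at ascending addresses are E4 D6.
Read back as little-endian, the first byte is least significant, giving 0xD6E4.
0xD6E4 = 55012.

55012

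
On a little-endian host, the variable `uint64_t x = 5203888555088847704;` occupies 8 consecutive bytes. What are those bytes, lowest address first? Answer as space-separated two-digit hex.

5203888555088847704 in hexadecimal, padded to 64 bits, is 0x4837ED11C8CAA358.
Split into bytes (most-significant first): 48 37 ED 11 C8 CA A3 58.
In little-endian order the low byte comes first in memory.
So at ascending addresses the bytes are 58 A3 CA C8 11 ED 37 48.

58 A3 CA C8 11 ED 37 48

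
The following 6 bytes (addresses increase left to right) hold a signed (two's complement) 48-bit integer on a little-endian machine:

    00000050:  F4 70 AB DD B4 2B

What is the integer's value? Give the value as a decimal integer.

48055813107956

Little-endian stores the least-significant byte at the lowest address.
Reassemble most-significant byte first: 2B B4 DD AB 70 F4 → 0x2BB4DDAB70F4.
0x2BB4DDAB70F4 = 48055813107956.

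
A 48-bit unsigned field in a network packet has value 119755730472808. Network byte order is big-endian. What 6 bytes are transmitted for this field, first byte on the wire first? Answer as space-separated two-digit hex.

119755730472808 in hexadecimal, padded to 48 bits, is 0x6CEACDC64F68.
Split into bytes (most-significant first): 6C EA CD C6 4F 68.
In big-endian order the high byte comes first in memory.
So the memory order matches the most-significant-first order: 6C EA CD C6 4F 68.

6C EA CD C6 4F 68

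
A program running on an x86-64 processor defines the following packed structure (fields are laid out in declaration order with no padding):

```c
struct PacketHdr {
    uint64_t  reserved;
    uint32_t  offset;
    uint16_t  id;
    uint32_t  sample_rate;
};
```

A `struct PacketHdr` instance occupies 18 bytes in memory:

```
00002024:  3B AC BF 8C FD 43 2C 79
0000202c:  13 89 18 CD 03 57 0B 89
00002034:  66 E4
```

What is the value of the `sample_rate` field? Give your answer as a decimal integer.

`sample_rate` follows `reserved` (8 B), `offset` (4 B), `id` (2 B), so it starts at offset 8 + 4 + 2 = 14 and occupies 4 bytes.
Bytes at offsets 14..17: 0B 89 66 E4.
Little-endian: lowest address holds the least-significant byte.
Reassemble most-significant byte first: E4 66 89 0B → 0xE466890B.
0xE466890B = 3831925003.

3831925003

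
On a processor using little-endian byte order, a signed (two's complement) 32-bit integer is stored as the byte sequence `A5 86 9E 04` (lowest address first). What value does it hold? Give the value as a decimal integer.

Little-endian: lowest address holds the least-significant byte.
Reassemble most-significant byte first: 04 9E 86 A5 → 0x049E86A5.
0x049E86A5 = 77498021.

77498021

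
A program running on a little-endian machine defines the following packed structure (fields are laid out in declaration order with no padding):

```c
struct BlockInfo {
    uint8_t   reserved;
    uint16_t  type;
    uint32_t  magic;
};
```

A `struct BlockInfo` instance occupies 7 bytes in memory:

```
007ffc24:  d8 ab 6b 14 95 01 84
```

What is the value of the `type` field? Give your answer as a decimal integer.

`type` follows `reserved` (1 byte), so it starts at byte offset 1 and occupies 2 bytes.
Bytes at offsets 1..2: AB 6B.
Little-endian: lowest address holds the least-significant byte.
Reassemble most-significant byte first: 6B AB → 0x6BAB.
0x6BAB = 27563.

27563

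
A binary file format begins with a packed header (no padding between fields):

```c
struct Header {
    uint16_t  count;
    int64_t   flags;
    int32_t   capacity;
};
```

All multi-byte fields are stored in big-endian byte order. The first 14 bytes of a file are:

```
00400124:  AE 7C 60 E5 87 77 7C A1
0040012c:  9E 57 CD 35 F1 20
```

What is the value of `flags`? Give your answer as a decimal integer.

6982135744569646679

`flags` follows `count` (2 bytes), so it starts at byte offset 2 and occupies 8 bytes.
Bytes at offsets 2..9: 60 E5 87 77 7C A1 9E 57.
In big-endian order the high byte comes first in memory.
The bytes are already most-significant first: 0x60E587777CA19E57.
0x60E587777CA19E57 = 6982135744569646679.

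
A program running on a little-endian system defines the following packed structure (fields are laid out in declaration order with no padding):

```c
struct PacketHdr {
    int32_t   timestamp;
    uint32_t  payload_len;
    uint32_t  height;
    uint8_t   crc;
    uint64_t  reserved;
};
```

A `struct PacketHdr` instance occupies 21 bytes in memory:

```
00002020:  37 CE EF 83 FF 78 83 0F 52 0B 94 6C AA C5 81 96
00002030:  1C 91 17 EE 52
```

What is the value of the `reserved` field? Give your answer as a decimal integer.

5975739667584549317

`reserved` follows `timestamp` (4 B), `payload_len` (4 B), `height` (4 B), `crc` (1 B), so it starts at offset 4 + 4 + 4 + 1 = 13 and occupies 8 bytes.
Bytes at offsets 13..20: C5 81 96 1C 91 17 EE 52.
Little-endian: lowest address holds the least-significant byte.
Reassemble most-significant byte first: 52 EE 17 91 1C 96 81 C5 → 0x52EE17911C9681C5.
0x52EE17911C9681C5 = 5975739667584549317.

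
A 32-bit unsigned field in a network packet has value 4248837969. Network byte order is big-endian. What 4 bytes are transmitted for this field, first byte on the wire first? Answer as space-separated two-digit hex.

FD 40 1F 51

4248837969 in hexadecimal, padded to 32 bits, is 0xFD401F51.
Split into bytes (most-significant first): FD 40 1F 51.
Big-endian stores the most-significant byte at the lowest address.
So the memory order matches the most-significant-first order: FD 40 1F 51.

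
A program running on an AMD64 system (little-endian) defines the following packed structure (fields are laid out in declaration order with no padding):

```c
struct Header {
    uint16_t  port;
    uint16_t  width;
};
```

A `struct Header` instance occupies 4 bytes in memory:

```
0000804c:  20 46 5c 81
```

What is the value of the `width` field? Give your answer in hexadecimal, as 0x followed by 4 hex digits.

0x815C

`width` follows `port` (2 bytes), so it starts at byte offset 2 and occupies 2 bytes.
Bytes at offsets 2..3: 5C 81.
In little-endian order the low byte comes first in memory.
Reassemble most-significant byte first: 81 5C → 0x815C.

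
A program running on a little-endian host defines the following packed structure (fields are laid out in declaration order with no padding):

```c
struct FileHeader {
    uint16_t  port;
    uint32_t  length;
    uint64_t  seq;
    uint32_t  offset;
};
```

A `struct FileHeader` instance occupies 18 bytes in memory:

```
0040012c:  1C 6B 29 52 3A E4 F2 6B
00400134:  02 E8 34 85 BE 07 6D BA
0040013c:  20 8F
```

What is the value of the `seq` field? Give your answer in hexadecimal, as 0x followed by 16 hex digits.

`seq` follows `port` (2 B), `length` (4 B), so it starts at offset 2 + 4 = 6 and occupies 8 bytes.
Bytes at offsets 6..13: F2 6B 02 E8 34 85 BE 07.
Little-endian: lowest address holds the least-significant byte.
Reassemble most-significant byte first: 07 BE 85 34 E8 02 6B F2 → 0x07BE8534E8026BF2.

0x07BE8534E8026BF2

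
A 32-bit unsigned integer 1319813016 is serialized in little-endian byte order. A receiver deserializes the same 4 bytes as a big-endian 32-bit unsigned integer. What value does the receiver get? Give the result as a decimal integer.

2562697806

1319813016 in 32-bit hexadecimal is 0x4EAABF98.
Stored little-endian, the bytes at ascending addresses are 98 BF AA 4E.
Read back as big-endian, the last byte is least significant, giving 0x98BFAA4E.
0x98BFAA4E = 2562697806.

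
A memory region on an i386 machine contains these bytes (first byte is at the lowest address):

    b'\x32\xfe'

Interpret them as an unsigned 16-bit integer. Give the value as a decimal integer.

Little-endian stores the least-significant byte at the lowest address.
Reassemble most-significant byte first: FE 32 → 0xFE32.
0xFE32 = 65074.

65074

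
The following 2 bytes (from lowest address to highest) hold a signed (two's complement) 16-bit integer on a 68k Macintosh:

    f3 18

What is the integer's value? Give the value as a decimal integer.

-3304

In big-endian order the high byte comes first in memory.
The bytes are already most-significant first: 0xF318.
Top bit is set, so as a signed 16-bit value this is 0xF318 − 2^16 = -3304.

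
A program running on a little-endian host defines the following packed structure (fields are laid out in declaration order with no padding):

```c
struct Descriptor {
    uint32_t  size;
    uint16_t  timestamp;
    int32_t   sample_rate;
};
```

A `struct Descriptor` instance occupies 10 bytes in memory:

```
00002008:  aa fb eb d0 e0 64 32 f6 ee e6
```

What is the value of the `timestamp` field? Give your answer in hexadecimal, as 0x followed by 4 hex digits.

0x64E0

`timestamp` follows `size` (4 bytes), so it starts at byte offset 4 and occupies 2 bytes.
Bytes at offsets 4..5: E0 64.
In little-endian order the low byte comes first in memory.
Reassemble most-significant byte first: 64 E0 → 0x64E0.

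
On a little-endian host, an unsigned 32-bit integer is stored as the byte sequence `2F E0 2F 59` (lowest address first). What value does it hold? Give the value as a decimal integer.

Little-endian: lowest address holds the least-significant byte.
Reassemble most-significant byte first: 59 2F E0 2F → 0x592FE02F.
0x592FE02F = 1496309807.

1496309807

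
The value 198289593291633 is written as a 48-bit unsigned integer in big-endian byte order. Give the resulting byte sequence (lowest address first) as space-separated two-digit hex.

B4 57 E4 C5 53 71

198289593291633 in hexadecimal, padded to 48 bits, is 0xB457E4C55371.
Split into bytes (most-significant first): B4 57 E4 C5 53 71.
Big-endian: lowest address holds the most-significant byte.
So the memory order matches the most-significant-first order: B4 57 E4 C5 53 71.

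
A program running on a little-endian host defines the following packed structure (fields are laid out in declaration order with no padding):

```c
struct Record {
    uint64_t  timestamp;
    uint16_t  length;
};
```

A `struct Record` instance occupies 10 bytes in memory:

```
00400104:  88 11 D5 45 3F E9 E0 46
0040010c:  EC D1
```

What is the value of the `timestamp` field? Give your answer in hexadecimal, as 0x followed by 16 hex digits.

`timestamp` is the first field, at byte offset 0, occupying 8 bytes.
Bytes at offsets 0..7: 88 11 D5 45 3F E9 E0 46.
In little-endian order the low byte comes first in memory.
Reassemble most-significant byte first: 46 E0 E9 3F 45 D5 11 88 → 0x46E0E93F45D51188.

0x46E0E93F45D51188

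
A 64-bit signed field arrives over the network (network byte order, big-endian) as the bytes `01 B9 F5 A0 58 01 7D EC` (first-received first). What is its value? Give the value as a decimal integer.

Big-endian stores the most-significant byte at the lowest address.
The bytes are already most-significant first: 0x01B9F5A058017DEC.
0x01B9F5A058017DEC = 124400533749464556.

124400533749464556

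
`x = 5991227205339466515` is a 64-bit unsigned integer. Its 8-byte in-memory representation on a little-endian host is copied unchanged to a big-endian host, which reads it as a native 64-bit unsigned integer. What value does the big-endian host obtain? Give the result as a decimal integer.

1390462738573894995

5991227205339466515 in 64-bit hexadecimal is 0x53251D667EEA4B13.
Stored little-endian, the bytes at ascending addresses are 13 4B EA 7E 66 1D 25 53.
Read back as big-endian, the last byte is least significant, giving 0x134BEA7E661D2553.
0x134BEA7E661D2553 = 1390462738573894995.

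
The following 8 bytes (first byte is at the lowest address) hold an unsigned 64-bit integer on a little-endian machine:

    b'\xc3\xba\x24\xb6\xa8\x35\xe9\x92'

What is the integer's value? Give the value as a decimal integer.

10586051397837699779

In little-endian order the low byte comes first in memory.
Reassemble most-significant byte first: 92 E9 35 A8 B6 24 BA C3 → 0x92E935A8B624BAC3.
0x92E935A8B624BAC3 = 10586051397837699779.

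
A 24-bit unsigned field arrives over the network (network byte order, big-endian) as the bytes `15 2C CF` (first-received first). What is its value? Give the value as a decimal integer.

Big-endian: lowest address holds the most-significant byte.
The bytes are already most-significant first: 0x152CCF.
0x152CCF = 1387727.

1387727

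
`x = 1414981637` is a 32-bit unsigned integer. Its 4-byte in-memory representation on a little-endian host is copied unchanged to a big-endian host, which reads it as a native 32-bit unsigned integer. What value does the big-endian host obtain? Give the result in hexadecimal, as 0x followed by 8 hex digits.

0x05E85654

1414981637 in 32-bit hexadecimal is 0x5456E805.
Stored little-endian, the bytes at ascending addresses are 05 E8 56 54.
Read back as big-endian, the last byte is least significant, giving 0x05E85654.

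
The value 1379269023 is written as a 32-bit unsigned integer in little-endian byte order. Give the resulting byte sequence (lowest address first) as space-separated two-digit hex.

1379269023 in hexadecimal, padded to 32 bits, is 0x5235F99F.
Split into bytes (most-significant first): 52 35 F9 9F.
Little-endian: lowest address holds the least-significant byte.
So at ascending addresses the bytes are 9F F9 35 52.

9F F9 35 52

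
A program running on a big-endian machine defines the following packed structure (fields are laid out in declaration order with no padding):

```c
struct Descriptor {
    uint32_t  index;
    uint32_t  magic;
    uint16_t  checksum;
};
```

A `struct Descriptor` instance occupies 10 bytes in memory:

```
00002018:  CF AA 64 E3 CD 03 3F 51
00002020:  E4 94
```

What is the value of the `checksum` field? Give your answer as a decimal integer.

58516

`checksum` follows `index` (4 B), `magic` (4 B), so it starts at offset 4 + 4 = 8 and occupies 2 bytes.
Bytes at offsets 8..9: E4 94.
Big-endian: lowest address holds the most-significant byte.
The bytes are already most-significant first: 0xE494.
0xE494 = 58516.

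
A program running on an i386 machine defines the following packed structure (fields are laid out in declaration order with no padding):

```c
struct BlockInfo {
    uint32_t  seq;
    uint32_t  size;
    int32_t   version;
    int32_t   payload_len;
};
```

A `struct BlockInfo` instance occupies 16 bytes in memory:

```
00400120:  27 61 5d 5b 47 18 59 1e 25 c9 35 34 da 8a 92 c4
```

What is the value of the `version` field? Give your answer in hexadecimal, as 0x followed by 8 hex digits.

`version` follows `seq` (4 B), `size` (4 B), so it starts at offset 4 + 4 = 8 and occupies 4 bytes.
Bytes at offsets 8..11: 25 C9 35 34.
Little-endian: lowest address holds the least-significant byte.
Reassemble most-significant byte first: 34 35 C9 25 → 0x3435C925.

0x3435C925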